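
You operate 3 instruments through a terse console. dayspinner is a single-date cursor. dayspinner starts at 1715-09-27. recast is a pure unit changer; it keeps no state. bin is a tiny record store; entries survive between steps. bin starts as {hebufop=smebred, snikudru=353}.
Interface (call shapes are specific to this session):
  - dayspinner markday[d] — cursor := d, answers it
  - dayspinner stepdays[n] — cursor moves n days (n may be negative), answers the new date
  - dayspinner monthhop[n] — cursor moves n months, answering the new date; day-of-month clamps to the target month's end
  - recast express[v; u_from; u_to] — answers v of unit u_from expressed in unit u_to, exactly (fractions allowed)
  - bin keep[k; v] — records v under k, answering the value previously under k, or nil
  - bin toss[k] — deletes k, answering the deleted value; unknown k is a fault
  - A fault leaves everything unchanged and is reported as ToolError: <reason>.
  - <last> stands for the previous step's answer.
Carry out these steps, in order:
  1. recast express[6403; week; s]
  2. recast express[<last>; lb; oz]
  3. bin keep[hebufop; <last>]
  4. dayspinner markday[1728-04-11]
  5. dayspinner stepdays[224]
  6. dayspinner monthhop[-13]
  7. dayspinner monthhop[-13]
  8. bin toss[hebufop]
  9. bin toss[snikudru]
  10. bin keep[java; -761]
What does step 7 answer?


-- 1. recast express(v=6403, u_from=week, u_to=s) == 3872534400
-- 2. recast express(v=<last>, u_from=lb, u_to=oz) == 61960550400
-- 3. bin keep(k=hebufop, v=<last>) == smebred
-- 4. dayspinner markday(d=1728-04-11) == 1728-04-11
-- 5. dayspinner stepdays(n=224) == 1728-11-21
-- 6. dayspinner monthhop(n=-13) == 1727-10-21
-- 7. dayspinner monthhop(n=-13) == 1726-09-21
-- 8. bin toss(k=hebufop) == 61960550400
-- 9. bin toss(k=snikudru) == 353
-- 10. bin keep(k=java, v=-761) == nil

Answer: 1726-09-21


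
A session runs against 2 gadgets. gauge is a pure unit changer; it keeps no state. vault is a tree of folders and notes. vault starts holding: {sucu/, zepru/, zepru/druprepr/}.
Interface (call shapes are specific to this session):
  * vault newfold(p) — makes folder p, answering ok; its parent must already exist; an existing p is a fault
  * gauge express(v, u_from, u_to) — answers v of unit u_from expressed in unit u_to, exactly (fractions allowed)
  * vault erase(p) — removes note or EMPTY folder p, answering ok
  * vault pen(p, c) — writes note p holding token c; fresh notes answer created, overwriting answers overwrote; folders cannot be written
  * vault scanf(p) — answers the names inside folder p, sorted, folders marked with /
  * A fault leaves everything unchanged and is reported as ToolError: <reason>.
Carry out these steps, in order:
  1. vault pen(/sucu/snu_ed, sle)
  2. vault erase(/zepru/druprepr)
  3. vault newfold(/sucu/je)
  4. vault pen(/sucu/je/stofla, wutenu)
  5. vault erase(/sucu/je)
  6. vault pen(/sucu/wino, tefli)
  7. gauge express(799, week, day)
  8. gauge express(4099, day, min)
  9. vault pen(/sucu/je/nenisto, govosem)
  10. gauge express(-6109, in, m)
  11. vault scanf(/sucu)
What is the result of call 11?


Step: vault pen[/sucu/snu_ed; sle]
Result: created
Step: vault erase[/zepru/druprepr]
Result: ok
Step: vault newfold[/sucu/je]
Result: ok
Step: vault pen[/sucu/je/stofla; wutenu]
Result: created
Step: vault erase[/sucu/je]
Result: ToolError: not empty
Step: vault pen[/sucu/wino; tefli]
Result: created
Step: gauge express[799; week; day]
Result: 5593
Step: gauge express[4099; day; min]
Result: 5902560
Step: vault pen[/sucu/je/nenisto; govosem]
Result: created
Step: gauge express[-6109; in; m]
Result: -775843/5000
Step: vault scanf[/sucu]
Result: [je/, snu_ed, wino]

Answer: [je/, snu_ed, wino]


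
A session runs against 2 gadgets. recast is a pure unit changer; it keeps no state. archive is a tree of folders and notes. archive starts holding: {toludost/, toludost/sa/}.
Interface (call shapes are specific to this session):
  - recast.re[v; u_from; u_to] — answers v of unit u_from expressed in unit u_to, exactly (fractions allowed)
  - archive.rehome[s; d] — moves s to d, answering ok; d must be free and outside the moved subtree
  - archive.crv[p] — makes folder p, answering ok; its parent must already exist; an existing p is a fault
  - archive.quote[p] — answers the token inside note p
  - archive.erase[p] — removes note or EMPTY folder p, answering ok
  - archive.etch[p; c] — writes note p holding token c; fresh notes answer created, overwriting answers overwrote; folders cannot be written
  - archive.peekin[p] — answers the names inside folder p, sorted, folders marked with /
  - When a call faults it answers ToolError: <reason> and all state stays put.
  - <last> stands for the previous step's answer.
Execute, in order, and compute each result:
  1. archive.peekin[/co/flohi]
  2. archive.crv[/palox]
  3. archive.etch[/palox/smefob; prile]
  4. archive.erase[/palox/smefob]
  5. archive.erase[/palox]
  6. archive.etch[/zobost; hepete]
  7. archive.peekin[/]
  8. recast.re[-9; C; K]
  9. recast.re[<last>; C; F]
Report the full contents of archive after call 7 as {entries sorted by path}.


Invoking peekin on p: /co/flohi, and see ToolError: not found.
I try crv on p: /palox, — result: ok.
Next I call etch on p: /palox/smefob, c: prile, which returns created.
Using erase on p: /palox/smefob, and see ok.
Then erase on p: /palox, yielding ok.
I invoke etch on p: /zobost, c: hepete, and observe created.
I run peekin on p: /, and get [toludost/, zobost].
I run re on v: -9, u_from: C, u_to: K, yielding 5283/20.
Next I call re on v: <last>, u_from: C, u_to: F, yielding 50747/100.

Answer: {toludost/, toludost/sa/, zobost=hepete}


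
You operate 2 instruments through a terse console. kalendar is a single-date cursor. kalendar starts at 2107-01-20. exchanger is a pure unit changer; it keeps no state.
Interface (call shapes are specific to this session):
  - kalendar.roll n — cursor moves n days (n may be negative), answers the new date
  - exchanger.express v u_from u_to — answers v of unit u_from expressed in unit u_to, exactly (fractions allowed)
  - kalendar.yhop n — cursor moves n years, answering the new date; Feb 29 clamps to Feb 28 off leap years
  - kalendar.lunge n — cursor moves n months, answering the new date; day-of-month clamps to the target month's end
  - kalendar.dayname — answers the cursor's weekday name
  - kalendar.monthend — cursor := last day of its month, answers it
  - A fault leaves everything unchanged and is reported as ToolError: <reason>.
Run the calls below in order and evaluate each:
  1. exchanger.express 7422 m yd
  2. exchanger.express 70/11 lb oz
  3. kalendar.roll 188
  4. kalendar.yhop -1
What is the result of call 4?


I use express(v→7422, u_from→m, u_to→yd), which returns 3092500/381.
I invoke express(v→70/11, u_from→lb, u_to→oz), yielding 1120/11.
I call roll(n→188): 2107-07-27.
I use yhop(n→-1), and observe 2106-07-27.

Answer: 2106-07-27


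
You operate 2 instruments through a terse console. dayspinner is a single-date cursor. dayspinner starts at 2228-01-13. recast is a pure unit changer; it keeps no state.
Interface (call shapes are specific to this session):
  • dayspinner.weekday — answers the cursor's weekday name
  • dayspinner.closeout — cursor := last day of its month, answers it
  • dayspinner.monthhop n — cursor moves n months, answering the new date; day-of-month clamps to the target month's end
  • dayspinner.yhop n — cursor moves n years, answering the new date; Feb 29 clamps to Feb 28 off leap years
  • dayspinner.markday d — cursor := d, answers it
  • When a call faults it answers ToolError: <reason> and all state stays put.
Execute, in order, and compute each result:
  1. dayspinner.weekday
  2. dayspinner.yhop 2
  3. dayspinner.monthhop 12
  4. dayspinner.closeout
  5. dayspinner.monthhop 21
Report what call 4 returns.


I invoke dayspinner.weekday(), and get Sunday.
Calling dayspinner.yhop using 2, which returns 2230-01-13.
I run dayspinner.monthhop using 12, and observe 2231-01-13.
I run dayspinner.closeout(): 2231-01-31.
I call dayspinner.monthhop using 21, which returns 2232-10-31.

Answer: 2231-01-31


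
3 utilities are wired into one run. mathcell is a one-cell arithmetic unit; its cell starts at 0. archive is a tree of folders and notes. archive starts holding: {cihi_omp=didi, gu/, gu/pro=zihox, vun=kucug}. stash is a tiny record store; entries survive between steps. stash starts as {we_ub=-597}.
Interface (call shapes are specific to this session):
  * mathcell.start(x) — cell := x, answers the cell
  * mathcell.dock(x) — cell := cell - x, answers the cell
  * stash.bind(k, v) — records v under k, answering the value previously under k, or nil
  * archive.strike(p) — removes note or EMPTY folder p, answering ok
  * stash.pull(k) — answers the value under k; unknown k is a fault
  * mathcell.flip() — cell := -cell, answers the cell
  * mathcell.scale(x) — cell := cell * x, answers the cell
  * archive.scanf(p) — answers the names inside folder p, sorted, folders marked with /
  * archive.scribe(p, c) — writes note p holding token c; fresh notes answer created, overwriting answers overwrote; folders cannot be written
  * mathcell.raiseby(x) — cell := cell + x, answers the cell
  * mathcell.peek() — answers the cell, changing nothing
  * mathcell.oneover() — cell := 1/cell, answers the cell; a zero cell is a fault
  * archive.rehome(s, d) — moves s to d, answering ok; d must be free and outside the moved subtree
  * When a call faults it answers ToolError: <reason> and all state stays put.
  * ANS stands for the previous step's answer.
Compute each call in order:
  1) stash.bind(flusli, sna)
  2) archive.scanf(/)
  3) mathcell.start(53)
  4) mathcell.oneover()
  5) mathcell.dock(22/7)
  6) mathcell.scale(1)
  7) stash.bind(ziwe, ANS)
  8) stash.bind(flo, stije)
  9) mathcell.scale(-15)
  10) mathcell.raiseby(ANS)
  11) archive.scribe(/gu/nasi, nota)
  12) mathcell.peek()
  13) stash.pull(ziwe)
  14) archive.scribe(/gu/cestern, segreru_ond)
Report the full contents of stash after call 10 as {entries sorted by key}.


Invoking stash.bind on k: flusli, v: sna, → nil.
I run archive.scanf on p: /, yielding [cihi_omp, gu/, vun].
Invoking mathcell.start on x: 53, — result: 53.
I call mathcell.oneover, which returns 1/53.
Now I run mathcell.dock on x: 22/7, — result: -1159/371.
Next I call mathcell.scale on x: 1, and see -1159/371.
I invoke stash.bind on k: ziwe, v: ANS, — result: nil.
I use stash.bind on k: flo, v: stije, — result: nil.
I call mathcell.scale on x: -15, — result: 17385/371.
Then mathcell.raiseby on x: ANS, which returns 34770/371.
Calling archive.scribe on p: /gu/nasi, c: nota, and observe created.
I use mathcell.peek(), and observe 34770/371.
Next I call stash.pull on k: ziwe, — result: -1159/371.
Invoking archive.scribe on p: /gu/cestern, c: segreru_ond, yielding created.

Answer: {flo=stije, flusli=sna, we_ub=-597, ziwe=-1159/371}


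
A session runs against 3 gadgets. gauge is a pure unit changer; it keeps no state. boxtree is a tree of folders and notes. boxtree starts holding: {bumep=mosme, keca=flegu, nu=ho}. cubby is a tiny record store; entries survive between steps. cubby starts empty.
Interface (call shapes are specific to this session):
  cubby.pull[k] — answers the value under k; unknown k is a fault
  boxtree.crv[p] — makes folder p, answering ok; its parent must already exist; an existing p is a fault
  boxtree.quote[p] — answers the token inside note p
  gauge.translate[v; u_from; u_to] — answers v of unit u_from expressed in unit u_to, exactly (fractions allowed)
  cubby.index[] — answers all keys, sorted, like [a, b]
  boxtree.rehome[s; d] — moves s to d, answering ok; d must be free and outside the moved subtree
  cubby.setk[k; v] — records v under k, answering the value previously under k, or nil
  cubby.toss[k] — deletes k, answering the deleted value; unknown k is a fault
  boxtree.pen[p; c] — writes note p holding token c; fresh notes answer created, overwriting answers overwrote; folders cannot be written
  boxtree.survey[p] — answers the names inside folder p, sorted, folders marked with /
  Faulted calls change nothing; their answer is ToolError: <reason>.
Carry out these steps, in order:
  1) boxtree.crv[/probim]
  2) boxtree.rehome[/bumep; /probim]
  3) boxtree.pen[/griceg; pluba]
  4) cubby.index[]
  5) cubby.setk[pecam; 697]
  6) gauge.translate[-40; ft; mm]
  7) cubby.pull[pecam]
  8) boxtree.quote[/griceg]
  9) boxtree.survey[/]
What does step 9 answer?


Answer: [bumep, griceg, keca, nu, probim/]

Derivation:
> boxtree.crv p: /probim
[out] ok
> boxtree.rehome s: /bumep d: /probim
[out] ToolError: exists
> boxtree.pen p: /griceg c: pluba
[out] created
> cubby.index
[out] []
> cubby.setk k: pecam v: 697
[out] nil
> gauge.translate v: -40 u_from: ft u_to: mm
[out] -12192
> cubby.pull k: pecam
[out] 697
> boxtree.quote p: /griceg
[out] pluba
> boxtree.survey p: /
[out] [bumep, griceg, keca, nu, probim/]


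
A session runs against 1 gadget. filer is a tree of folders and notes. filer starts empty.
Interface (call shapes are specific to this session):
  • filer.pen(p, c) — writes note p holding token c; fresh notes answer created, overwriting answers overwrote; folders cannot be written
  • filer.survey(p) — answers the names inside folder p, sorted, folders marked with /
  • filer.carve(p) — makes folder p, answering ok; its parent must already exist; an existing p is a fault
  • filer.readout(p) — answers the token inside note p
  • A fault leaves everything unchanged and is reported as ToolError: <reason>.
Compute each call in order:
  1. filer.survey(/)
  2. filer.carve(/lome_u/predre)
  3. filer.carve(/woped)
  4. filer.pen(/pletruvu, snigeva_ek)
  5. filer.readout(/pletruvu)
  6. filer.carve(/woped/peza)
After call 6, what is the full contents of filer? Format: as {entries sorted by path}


// filer.survey(p=/) => []
// filer.carve(p=/lome_u/predre) => ToolError: no parent
// filer.carve(p=/woped) => ok
// filer.pen(p=/pletruvu, c=snigeva_ek) => created
// filer.readout(p=/pletruvu) => snigeva_ek
// filer.carve(p=/woped/peza) => ok

Answer: {pletruvu=snigeva_ek, woped/, woped/peza/}


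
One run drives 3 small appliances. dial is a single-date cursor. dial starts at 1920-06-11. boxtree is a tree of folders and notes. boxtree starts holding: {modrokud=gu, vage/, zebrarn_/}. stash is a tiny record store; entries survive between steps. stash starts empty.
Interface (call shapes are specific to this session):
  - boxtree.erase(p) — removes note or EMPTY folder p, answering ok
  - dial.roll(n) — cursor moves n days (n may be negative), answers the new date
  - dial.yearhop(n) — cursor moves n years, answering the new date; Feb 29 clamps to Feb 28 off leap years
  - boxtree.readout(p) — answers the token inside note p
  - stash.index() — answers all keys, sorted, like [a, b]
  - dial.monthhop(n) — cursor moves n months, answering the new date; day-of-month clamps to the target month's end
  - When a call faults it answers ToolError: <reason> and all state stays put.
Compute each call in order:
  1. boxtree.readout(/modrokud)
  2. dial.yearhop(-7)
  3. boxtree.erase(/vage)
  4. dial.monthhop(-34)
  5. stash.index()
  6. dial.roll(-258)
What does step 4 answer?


-- readout(p: /modrokud) : gu
-- yearhop(n: -7) : 1913-06-11
-- erase(p: /vage) : ok
-- monthhop(n: -34) : 1910-08-11
-- index() : []
-- roll(n: -258) : 1909-11-26

Answer: 1910-08-11


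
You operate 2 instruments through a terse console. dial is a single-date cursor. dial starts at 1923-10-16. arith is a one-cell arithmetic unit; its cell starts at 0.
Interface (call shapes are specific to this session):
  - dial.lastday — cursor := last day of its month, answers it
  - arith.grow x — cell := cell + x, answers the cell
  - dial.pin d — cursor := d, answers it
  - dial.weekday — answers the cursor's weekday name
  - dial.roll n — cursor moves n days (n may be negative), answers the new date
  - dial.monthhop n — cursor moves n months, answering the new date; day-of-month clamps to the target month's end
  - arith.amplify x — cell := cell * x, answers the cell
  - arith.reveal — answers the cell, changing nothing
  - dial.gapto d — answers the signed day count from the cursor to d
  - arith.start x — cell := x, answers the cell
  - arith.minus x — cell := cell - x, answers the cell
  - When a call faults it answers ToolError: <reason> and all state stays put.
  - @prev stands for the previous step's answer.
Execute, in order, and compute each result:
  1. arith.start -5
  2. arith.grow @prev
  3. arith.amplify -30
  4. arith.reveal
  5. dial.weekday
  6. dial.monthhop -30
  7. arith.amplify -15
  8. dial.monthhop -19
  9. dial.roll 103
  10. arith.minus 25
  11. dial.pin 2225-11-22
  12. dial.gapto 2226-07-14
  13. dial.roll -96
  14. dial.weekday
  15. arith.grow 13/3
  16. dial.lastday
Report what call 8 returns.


Answer: 1919-09-16

Derivation:
I try arith.start using -5, and observe -5.
I run arith.grow using @prev, — result: -10.
Now I run arith.amplify using -30, and observe 300.
Calling arith.reveal(), — result: 300.
I invoke dial.weekday(), — result: Tuesday.
Using dial.monthhop using -30: 1921-04-16.
I use arith.amplify using -15, giving -4500.
I use dial.monthhop using -19, yielding 1919-09-16.
Invoking dial.roll using 103, which returns 1919-12-28.
Then arith.minus using 25: -4525.
Invoking dial.pin using 2225-11-22, which returns 2225-11-22.
Next I call dial.gapto using 2226-07-14, giving 234.
Then dial.roll using -96, — result: 2225-08-18.
Calling dial.weekday, — result: Thursday.
I use arith.grow using 13/3, and get -13562/3.
I use dial.lastday(), which returns 2225-08-31.


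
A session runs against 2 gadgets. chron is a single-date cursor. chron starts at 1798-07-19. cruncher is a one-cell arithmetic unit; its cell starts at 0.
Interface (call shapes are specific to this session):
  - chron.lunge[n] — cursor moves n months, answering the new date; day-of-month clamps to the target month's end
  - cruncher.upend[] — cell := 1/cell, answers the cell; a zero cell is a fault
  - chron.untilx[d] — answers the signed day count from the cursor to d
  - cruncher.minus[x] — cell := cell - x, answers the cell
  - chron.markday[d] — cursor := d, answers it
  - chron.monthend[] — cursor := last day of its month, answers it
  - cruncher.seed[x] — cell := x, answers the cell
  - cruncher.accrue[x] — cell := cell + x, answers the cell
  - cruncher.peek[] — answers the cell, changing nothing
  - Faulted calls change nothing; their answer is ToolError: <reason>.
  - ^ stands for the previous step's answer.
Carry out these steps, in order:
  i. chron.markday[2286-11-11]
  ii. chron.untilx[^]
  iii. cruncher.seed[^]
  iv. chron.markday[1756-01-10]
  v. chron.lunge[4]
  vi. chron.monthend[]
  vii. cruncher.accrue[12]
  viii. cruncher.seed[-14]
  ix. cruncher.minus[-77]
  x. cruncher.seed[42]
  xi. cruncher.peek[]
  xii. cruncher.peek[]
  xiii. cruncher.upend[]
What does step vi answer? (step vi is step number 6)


-> chron.markday(d=2286-11-11)
<- 2286-11-11
-> chron.untilx(d=^)
<- 0
-> cruncher.seed(x=^)
<- 0
-> chron.markday(d=1756-01-10)
<- 1756-01-10
-> chron.lunge(n=4)
<- 1756-05-10
-> chron.monthend()
<- 1756-05-31
-> cruncher.accrue(x=12)
<- 12
-> cruncher.seed(x=-14)
<- -14
-> cruncher.minus(x=-77)
<- 63
-> cruncher.seed(x=42)
<- 42
-> cruncher.peek()
<- 42
-> cruncher.peek()
<- 42
-> cruncher.upend()
<- 1/42

Answer: 1756-05-31


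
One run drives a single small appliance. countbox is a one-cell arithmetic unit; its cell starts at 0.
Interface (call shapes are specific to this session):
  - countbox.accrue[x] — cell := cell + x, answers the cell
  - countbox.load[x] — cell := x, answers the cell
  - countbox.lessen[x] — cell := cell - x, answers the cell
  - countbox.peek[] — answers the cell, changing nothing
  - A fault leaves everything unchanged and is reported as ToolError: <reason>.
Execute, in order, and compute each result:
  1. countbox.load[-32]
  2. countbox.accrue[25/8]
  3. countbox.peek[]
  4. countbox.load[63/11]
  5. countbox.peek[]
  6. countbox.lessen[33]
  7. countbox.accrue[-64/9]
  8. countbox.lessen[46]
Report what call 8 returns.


;; load(x='-32') : -32
;; accrue(x='25/8') : -231/8
;; peek() : -231/8
;; load(x='63/11') : 63/11
;; peek() : 63/11
;; lessen(x='33') : -300/11
;; accrue(x='-64/9') : -3404/99
;; lessen(x='46') : -7958/99

Answer: -7958/99


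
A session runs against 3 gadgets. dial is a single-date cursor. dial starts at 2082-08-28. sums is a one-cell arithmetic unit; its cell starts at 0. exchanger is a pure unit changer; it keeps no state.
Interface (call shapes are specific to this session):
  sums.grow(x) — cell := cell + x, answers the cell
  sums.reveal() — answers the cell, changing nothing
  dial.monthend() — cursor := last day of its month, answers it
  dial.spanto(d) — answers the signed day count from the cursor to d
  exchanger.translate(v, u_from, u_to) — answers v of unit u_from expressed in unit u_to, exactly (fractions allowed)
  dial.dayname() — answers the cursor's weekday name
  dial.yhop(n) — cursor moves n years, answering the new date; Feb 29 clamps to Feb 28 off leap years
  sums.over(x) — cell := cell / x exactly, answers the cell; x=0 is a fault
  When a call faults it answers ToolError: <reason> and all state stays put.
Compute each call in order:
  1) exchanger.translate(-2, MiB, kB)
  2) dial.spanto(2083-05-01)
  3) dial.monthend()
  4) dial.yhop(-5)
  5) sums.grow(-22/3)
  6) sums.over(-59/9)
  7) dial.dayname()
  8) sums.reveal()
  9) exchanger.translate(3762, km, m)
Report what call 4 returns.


Answer: 2077-08-31

Derivation:
Using exchanger.translate using v='-2', u_from='MiB', u_to='kB', yielding -262144/125.
I call dial.spanto using d='2083-05-01', and see 246.
I call dial.monthend, — result: 2082-08-31.
Next I call dial.yhop using n='-5', giving 2077-08-31.
Next I call sums.grow using x='-22/3', giving -22/3.
Using sums.over using x='-59/9': 66/59.
I invoke dial.dayname(), — result: Tuesday.
Now I run sums.reveal(), and observe 66/59.
I invoke exchanger.translate using v='3762', u_from='km', u_to='m', yielding 3762000.


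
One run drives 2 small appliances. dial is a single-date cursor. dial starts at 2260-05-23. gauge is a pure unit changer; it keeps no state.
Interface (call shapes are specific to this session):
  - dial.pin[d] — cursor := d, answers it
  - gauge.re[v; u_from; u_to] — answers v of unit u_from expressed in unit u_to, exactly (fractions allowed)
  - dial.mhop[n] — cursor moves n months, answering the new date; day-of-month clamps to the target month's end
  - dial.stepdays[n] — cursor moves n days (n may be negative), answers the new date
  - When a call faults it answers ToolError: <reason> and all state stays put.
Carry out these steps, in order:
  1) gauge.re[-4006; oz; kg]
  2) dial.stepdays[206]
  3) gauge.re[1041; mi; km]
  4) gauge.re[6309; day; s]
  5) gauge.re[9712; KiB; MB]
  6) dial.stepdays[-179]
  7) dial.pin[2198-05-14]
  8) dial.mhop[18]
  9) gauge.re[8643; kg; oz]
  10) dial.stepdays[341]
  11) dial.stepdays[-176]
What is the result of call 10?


Answer: 2200-10-21

Derivation:
Now I run gauge.re passing v=-4006, u_from=oz, u_to=kg, and observe -90854551711/800000000.
Then dial.stepdays passing n=206, and get 2260-12-15.
I try gauge.re passing v=1041, u_from=mi, u_to=km, yielding 26176986/15625.
I run gauge.re passing v=6309, u_from=day, u_to=s, — result: 545097600.
Next I call gauge.re passing v=9712, u_from=KiB, u_to=MB, yielding 155392/15625.
I invoke dial.stepdays passing n=-179, → 2260-06-19.
Next I call dial.pin passing d=2198-05-14: 2198-05-14.
I run dial.mhop passing n=18, — result: 2199-11-14.
Now I run gauge.re passing v=8643, u_from=kg, u_to=oz, yielding 13828800000000/45359237.
I run dial.stepdays passing n=341, giving 2200-10-21.
I use dial.stepdays passing n=-176, — result: 2200-04-28.


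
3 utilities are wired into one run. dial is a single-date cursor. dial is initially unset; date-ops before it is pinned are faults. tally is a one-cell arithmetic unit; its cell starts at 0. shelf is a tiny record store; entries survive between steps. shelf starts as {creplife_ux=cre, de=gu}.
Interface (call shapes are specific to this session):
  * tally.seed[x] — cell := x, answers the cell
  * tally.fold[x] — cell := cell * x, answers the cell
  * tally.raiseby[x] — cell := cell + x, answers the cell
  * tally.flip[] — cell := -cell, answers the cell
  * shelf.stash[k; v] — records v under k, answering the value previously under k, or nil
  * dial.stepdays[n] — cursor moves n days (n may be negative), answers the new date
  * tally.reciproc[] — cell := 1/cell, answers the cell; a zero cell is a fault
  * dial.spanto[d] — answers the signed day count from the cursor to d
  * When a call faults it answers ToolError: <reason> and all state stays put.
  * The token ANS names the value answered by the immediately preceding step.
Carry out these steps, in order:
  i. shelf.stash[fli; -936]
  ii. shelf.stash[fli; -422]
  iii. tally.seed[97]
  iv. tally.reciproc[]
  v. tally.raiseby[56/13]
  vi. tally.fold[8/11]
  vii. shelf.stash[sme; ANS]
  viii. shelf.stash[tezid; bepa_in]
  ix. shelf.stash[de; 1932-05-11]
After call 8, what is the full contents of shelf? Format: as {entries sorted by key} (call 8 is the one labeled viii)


Answer: {creplife_ux=cre, de=gu, fli=-422, sme=3960/1261, tezid=bepa_in}

Derivation:
Then shelf.stash with fli, -936, — result: nil.
Then shelf.stash with fli, -422: -936.
Using tally.seed with 97, giving 97.
Then tally.reciproc(): 1/97.
I invoke tally.raiseby with 56/13, → 5445/1261.
Next I call tally.fold with 8/11, which returns 3960/1261.
Next I call shelf.stash with sme, ANS, which returns nil.
I invoke shelf.stash with tezid, bepa_in: nil.
I try shelf.stash with de, 1932-05-11: gu.


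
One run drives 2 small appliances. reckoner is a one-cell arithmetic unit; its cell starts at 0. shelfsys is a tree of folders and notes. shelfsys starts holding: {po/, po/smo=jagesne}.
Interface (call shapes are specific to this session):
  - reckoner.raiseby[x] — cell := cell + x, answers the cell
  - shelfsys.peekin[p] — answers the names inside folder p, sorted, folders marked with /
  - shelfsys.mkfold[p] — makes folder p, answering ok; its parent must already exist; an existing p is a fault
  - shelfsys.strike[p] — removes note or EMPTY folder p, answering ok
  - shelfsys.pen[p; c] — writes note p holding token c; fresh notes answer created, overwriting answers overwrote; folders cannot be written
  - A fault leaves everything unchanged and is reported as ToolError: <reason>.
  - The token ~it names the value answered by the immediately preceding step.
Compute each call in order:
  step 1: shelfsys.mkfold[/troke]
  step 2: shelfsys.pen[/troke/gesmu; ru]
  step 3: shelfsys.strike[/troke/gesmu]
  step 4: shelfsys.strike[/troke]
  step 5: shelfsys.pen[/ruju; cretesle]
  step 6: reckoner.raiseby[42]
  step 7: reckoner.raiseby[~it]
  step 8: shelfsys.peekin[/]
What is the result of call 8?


Answer: [po/, ruju]

Derivation:
Using shelfsys.mkfold passing p='/troke', — result: ok.
Using shelfsys.pen passing p='/troke/gesmu', c='ru', and observe created.
I use shelfsys.strike passing p='/troke/gesmu', which returns ok.
Calling shelfsys.strike passing p='/troke', which returns ok.
I use shelfsys.pen passing p='/ruju', c='cretesle': created.
Then reckoner.raiseby passing x='42', and observe 42.
Then reckoner.raiseby passing x='~it', → 84.
Then shelfsys.peekin passing p='/', and get [po/, ruju].


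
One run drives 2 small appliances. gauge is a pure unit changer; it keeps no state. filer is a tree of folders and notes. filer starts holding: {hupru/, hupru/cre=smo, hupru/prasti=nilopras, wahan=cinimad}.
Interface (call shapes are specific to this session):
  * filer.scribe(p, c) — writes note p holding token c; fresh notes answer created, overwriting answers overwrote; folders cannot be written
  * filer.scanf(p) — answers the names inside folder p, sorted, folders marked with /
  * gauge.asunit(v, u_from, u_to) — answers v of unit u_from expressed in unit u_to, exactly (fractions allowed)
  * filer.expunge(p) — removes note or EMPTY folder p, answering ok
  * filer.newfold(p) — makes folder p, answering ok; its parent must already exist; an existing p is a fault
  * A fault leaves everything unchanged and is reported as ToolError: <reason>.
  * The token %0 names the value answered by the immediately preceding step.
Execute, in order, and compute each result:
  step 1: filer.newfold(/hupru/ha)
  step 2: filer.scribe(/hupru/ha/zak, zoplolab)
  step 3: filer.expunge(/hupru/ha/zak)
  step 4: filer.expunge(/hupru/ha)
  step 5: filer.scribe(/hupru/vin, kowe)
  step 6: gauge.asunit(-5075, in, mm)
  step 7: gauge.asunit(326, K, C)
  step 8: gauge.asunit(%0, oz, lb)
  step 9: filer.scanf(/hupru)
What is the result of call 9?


~$ filer.newfold p='/hupru/ha'
[out] ok
~$ filer.scribe p='/hupru/ha/zak' c='zoplolab'
[out] created
~$ filer.expunge p='/hupru/ha/zak'
[out] ok
~$ filer.expunge p='/hupru/ha'
[out] ok
~$ filer.scribe p='/hupru/vin' c='kowe'
[out] created
~$ gauge.asunit v='-5075' u_from='in' u_to='mm'
[out] -128905
~$ gauge.asunit v='326' u_from='K' u_to='C'
[out] 1057/20
~$ gauge.asunit v='%0' u_from='oz' u_to='lb'
[out] 1057/320
~$ filer.scanf p='/hupru'
[out] [cre, prasti, vin]

Answer: [cre, prasti, vin]


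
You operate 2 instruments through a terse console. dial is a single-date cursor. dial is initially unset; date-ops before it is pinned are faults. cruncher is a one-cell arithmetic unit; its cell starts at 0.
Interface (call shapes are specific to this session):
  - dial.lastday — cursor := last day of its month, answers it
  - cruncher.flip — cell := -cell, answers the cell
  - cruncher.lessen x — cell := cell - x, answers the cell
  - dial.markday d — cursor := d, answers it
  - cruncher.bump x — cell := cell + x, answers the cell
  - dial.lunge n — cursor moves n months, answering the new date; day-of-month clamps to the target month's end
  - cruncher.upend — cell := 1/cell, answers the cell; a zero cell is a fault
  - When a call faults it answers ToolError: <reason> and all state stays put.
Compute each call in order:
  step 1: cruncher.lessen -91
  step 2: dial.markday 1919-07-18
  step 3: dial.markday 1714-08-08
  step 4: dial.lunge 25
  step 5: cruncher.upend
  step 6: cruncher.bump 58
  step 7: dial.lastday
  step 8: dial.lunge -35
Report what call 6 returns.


Answer: 5279/91

Derivation:
I run cruncher.lessen(x: -91), yielding 91.
Now I run dial.markday(d: 1919-07-18), — result: 1919-07-18.
I try dial.markday(d: 1714-08-08), giving 1714-08-08.
Using dial.lunge(n: 25), → 1716-09-08.
I invoke cruncher.upend(), and see 1/91.
I try cruncher.bump(x: 58), and observe 5279/91.
I try dial.lastday, and see 1716-09-30.
I try dial.lunge(n: -35), and observe 1713-10-30.


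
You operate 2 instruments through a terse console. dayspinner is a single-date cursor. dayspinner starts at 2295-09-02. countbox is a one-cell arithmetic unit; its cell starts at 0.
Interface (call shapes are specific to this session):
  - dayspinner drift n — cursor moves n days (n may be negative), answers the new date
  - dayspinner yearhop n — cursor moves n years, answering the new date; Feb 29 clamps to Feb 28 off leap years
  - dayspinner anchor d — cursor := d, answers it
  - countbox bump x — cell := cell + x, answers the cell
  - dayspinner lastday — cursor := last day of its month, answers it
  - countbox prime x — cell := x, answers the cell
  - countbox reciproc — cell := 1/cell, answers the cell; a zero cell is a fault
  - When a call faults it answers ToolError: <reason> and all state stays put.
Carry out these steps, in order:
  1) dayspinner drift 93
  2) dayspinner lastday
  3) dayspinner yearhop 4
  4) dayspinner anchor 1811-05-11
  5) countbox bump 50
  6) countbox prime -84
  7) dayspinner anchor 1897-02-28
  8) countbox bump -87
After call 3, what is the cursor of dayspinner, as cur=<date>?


$ dayspinner drift 93
[out] 2295-12-04
$ dayspinner lastday
[out] 2295-12-31
$ dayspinner yearhop 4
[out] 2299-12-31
$ dayspinner anchor 1811-05-11
[out] 1811-05-11
$ countbox bump 50
[out] 50
$ countbox prime -84
[out] -84
$ dayspinner anchor 1897-02-28
[out] 1897-02-28
$ countbox bump -87
[out] -171

Answer: cur=2299-12-31


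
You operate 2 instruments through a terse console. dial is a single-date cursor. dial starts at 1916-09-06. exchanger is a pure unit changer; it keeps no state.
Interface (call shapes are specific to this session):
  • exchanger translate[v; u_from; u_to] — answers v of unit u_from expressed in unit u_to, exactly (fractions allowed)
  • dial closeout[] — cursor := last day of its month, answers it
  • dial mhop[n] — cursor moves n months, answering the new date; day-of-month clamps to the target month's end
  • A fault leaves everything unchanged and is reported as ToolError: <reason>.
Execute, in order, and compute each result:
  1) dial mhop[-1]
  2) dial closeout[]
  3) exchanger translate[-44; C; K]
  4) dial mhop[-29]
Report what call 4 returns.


Answer: 1914-03-31

Derivation:
Invoking dial mhop on n=-1, and see 1916-08-06.
Calling dial closeout(), and observe 1916-08-31.
I use exchanger translate on v=-44, u_from=C, u_to=K: 4583/20.
Now I run dial mhop on n=-29, — result: 1914-03-31.


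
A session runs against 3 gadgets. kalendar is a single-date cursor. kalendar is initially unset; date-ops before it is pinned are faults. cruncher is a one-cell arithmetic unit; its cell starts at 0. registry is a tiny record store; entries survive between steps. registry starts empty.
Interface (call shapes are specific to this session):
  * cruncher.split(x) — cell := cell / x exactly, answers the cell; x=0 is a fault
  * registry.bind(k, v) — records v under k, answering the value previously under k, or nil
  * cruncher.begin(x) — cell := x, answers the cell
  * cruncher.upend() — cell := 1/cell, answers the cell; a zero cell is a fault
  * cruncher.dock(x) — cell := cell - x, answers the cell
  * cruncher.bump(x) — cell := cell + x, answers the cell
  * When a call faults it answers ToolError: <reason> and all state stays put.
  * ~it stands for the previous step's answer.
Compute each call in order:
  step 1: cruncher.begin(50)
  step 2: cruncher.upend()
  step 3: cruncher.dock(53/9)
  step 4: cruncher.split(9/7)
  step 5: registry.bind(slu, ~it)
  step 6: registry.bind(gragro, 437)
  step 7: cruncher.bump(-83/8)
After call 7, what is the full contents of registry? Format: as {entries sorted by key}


I run cruncher.begin(x: 50): 50.
I try cruncher.upend(), and observe 1/50.
Invoking cruncher.dock(x: 53/9), yielding -2641/450.
I try cruncher.split(x: 9/7), and observe -18487/4050.
I try registry.bind(k: slu, v: ~it), which returns nil.
Then registry.bind(k: gragro, v: 437), yielding nil.
Invoking cruncher.bump(x: -83/8), and observe -242023/16200.

Answer: {gragro=437, slu=-18487/4050}


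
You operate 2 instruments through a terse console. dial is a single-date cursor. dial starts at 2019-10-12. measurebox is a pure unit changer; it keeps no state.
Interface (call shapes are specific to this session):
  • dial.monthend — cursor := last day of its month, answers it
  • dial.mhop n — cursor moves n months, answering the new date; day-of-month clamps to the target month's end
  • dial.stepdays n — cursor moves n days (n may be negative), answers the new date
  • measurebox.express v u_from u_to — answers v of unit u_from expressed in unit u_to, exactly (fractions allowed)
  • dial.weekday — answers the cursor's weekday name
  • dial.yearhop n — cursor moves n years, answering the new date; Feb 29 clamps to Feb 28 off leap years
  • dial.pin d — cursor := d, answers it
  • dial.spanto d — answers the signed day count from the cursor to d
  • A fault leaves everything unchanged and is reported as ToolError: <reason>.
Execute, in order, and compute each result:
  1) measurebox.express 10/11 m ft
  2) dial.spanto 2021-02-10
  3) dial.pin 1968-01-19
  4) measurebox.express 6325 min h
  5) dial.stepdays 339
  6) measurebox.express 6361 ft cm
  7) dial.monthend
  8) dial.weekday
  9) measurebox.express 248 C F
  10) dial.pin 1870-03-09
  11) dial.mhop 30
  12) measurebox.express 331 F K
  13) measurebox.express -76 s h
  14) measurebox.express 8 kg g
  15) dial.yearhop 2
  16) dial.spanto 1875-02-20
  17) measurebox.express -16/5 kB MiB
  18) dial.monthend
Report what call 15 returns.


Answer: 1874-09-09

Derivation:
[in] measurebox.express 10/11 m ft
[out] 12500/4191
[in] dial.spanto 2021-02-10
[out] 487
[in] dial.pin 1968-01-19
[out] 1968-01-19
[in] measurebox.express 6325 min h
[out] 1265/12
[in] dial.stepdays 339
[out] 1968-12-23
[in] measurebox.express 6361 ft cm
[out] 4847082/25
[in] dial.monthend
[out] 1968-12-31
[in] dial.weekday
[out] Tuesday
[in] measurebox.express 248 C F
[out] 2392/5
[in] dial.pin 1870-03-09
[out] 1870-03-09
[in] dial.mhop 30
[out] 1872-09-09
[in] measurebox.express 331 F K
[out] 79067/180
[in] measurebox.express -76 s h
[out] -19/900
[in] measurebox.express 8 kg g
[out] 8000
[in] dial.yearhop 2
[out] 1874-09-09
[in] dial.spanto 1875-02-20
[out] 164
[in] measurebox.express -16/5 kB MiB
[out] -25/8192
[in] dial.monthend
[out] 1874-09-30


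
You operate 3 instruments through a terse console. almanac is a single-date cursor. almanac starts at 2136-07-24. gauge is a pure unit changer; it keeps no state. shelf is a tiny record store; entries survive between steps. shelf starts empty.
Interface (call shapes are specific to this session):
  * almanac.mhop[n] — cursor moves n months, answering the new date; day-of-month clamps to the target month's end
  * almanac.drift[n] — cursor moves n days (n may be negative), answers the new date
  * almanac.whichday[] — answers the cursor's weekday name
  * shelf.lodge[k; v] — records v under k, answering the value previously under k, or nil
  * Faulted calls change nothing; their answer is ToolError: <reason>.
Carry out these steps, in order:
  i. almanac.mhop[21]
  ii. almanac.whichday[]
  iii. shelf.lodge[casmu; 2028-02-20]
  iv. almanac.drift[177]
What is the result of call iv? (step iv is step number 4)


Using almanac.mhop passing n→21, and observe 2138-04-24.
I try almanac.whichday, yielding Thursday.
Now I run shelf.lodge passing k→casmu, v→2028-02-20, and see nil.
Now I run almanac.drift passing n→177: 2138-10-18.

Answer: 2138-10-18


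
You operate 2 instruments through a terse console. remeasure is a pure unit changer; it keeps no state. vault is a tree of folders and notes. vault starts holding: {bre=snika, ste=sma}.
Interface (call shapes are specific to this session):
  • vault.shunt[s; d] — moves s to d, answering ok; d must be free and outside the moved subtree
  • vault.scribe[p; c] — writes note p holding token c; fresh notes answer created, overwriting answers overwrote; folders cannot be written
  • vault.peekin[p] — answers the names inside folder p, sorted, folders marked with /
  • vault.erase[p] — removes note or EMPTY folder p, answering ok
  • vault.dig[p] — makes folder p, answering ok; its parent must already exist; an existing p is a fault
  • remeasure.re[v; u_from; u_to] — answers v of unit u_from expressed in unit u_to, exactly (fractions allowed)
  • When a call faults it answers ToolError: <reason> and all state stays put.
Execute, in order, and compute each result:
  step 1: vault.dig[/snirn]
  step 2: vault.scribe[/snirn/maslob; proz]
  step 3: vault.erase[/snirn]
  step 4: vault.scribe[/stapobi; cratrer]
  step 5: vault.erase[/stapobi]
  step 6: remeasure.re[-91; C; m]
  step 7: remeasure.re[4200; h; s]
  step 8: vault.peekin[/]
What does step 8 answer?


·→ vault.dig(p: /snirn)
·← ok
·→ vault.scribe(p: /snirn/maslob, c: proz)
·← created
·→ vault.erase(p: /snirn)
·← ToolError: not empty
·→ vault.scribe(p: /stapobi, c: cratrer)
·← created
·→ vault.erase(p: /stapobi)
·← ok
·→ remeasure.re(v: -91, u_from: C, u_to: m)
·← ToolError: incompatible units
·→ remeasure.re(v: 4200, u_from: h, u_to: s)
·← 15120000
·→ vault.peekin(p: /)
·← [bre, snirn/, ste]

Answer: [bre, snirn/, ste]
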